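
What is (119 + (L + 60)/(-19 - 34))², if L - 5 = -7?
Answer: 39050001/2809 ≈ 13902.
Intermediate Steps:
L = -2 (L = 5 - 7 = -2)
(119 + (L + 60)/(-19 - 34))² = (119 + (-2 + 60)/(-19 - 34))² = (119 + 58/(-53))² = (119 + 58*(-1/53))² = (119 - 58/53)² = (6249/53)² = 39050001/2809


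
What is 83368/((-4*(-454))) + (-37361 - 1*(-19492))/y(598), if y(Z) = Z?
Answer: 2175495/135746 ≈ 16.026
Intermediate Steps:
83368/((-4*(-454))) + (-37361 - 1*(-19492))/y(598) = 83368/((-4*(-454))) + (-37361 - 1*(-19492))/598 = 83368/1816 + (-37361 + 19492)*(1/598) = 83368*(1/1816) - 17869*1/598 = 10421/227 - 17869/598 = 2175495/135746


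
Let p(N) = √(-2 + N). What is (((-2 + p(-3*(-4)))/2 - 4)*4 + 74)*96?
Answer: 5184 + 192*√10 ≈ 5791.2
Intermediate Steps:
(((-2 + p(-3*(-4)))/2 - 4)*4 + 74)*96 = (((-2 + √(-2 - 3*(-4)))/2 - 4)*4 + 74)*96 = (((-2 + √(-2 + 12))*(½) - 4)*4 + 74)*96 = (((-2 + √10)*(½) - 4)*4 + 74)*96 = (((-1 + √10/2) - 4)*4 + 74)*96 = ((-5 + √10/2)*4 + 74)*96 = ((-20 + 2*√10) + 74)*96 = (54 + 2*√10)*96 = 5184 + 192*√10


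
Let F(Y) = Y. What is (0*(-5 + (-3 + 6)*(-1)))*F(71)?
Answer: 0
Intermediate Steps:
(0*(-5 + (-3 + 6)*(-1)))*F(71) = (0*(-5 + (-3 + 6)*(-1)))*71 = (0*(-5 + 3*(-1)))*71 = (0*(-5 - 3))*71 = (0*(-8))*71 = 0*71 = 0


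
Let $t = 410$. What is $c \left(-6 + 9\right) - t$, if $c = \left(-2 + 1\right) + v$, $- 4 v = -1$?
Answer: $- \frac{1649}{4} \approx -412.25$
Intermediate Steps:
$v = \frac{1}{4}$ ($v = \left(- \frac{1}{4}\right) \left(-1\right) = \frac{1}{4} \approx 0.25$)
$c = - \frac{3}{4}$ ($c = \left(-2 + 1\right) + \frac{1}{4} = -1 + \frac{1}{4} = - \frac{3}{4} \approx -0.75$)
$c \left(-6 + 9\right) - t = - \frac{3 \left(-6 + 9\right)}{4} - 410 = \left(- \frac{3}{4}\right) 3 - 410 = - \frac{9}{4} - 410 = - \frac{1649}{4}$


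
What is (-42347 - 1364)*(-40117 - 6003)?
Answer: 2015951320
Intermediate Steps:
(-42347 - 1364)*(-40117 - 6003) = -43711*(-46120) = 2015951320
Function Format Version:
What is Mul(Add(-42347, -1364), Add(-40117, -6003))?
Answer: 2015951320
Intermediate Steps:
Mul(Add(-42347, -1364), Add(-40117, -6003)) = Mul(-43711, -46120) = 2015951320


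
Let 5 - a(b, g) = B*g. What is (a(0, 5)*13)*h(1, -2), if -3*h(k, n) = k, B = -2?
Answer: -65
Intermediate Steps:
h(k, n) = -k/3
a(b, g) = 5 + 2*g (a(b, g) = 5 - (-2)*g = 5 + 2*g)
(a(0, 5)*13)*h(1, -2) = ((5 + 2*5)*13)*(-⅓*1) = ((5 + 10)*13)*(-⅓) = (15*13)*(-⅓) = 195*(-⅓) = -65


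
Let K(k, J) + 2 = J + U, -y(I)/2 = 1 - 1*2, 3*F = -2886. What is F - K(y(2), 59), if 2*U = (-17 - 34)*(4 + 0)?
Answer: -917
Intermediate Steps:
F = -962 (F = (⅓)*(-2886) = -962)
U = -102 (U = ((-17 - 34)*(4 + 0))/2 = (-51*4)/2 = (½)*(-204) = -102)
y(I) = 2 (y(I) = -2*(1 - 1*2) = -2*(1 - 2) = -2*(-1) = 2)
K(k, J) = -104 + J (K(k, J) = -2 + (J - 102) = -2 + (-102 + J) = -104 + J)
F - K(y(2), 59) = -962 - (-104 + 59) = -962 - 1*(-45) = -962 + 45 = -917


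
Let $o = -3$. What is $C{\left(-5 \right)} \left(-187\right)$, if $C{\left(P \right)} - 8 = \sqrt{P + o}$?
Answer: $-1496 - 374 i \sqrt{2} \approx -1496.0 - 528.92 i$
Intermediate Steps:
$C{\left(P \right)} = 8 + \sqrt{-3 + P}$ ($C{\left(P \right)} = 8 + \sqrt{P - 3} = 8 + \sqrt{-3 + P}$)
$C{\left(-5 \right)} \left(-187\right) = \left(8 + \sqrt{-3 - 5}\right) \left(-187\right) = \left(8 + \sqrt{-8}\right) \left(-187\right) = \left(8 + 2 i \sqrt{2}\right) \left(-187\right) = -1496 - 374 i \sqrt{2}$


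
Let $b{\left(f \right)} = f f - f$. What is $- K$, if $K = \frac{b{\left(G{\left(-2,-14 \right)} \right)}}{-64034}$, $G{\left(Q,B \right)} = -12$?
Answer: $\frac{78}{32017} \approx 0.0024362$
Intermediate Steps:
$b{\left(f \right)} = f^{2} - f$
$K = - \frac{78}{32017}$ ($K = \frac{\left(-12\right) \left(-1 - 12\right)}{-64034} = \left(-12\right) \left(-13\right) \left(- \frac{1}{64034}\right) = 156 \left(- \frac{1}{64034}\right) = - \frac{78}{32017} \approx -0.0024362$)
$- K = \left(-1\right) \left(- \frac{78}{32017}\right) = \frac{78}{32017}$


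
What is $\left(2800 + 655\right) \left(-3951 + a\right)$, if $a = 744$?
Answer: $-11080185$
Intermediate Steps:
$\left(2800 + 655\right) \left(-3951 + a\right) = \left(2800 + 655\right) \left(-3951 + 744\right) = 3455 \left(-3207\right) = -11080185$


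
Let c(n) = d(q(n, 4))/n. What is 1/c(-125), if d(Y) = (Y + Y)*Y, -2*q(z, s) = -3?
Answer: -250/9 ≈ -27.778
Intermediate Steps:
q(z, s) = 3/2 (q(z, s) = -½*(-3) = 3/2)
d(Y) = 2*Y² (d(Y) = (2*Y)*Y = 2*Y²)
c(n) = 9/(2*n) (c(n) = (2*(3/2)²)/n = (2*(9/4))/n = 9/(2*n))
1/c(-125) = 1/((9/2)/(-125)) = 1/((9/2)*(-1/125)) = 1/(-9/250) = -250/9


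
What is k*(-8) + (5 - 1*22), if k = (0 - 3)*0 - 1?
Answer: -9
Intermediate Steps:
k = -1 (k = -3*0 - 1 = 0 - 1 = -1)
k*(-8) + (5 - 1*22) = -1*(-8) + (5 - 1*22) = 8 + (5 - 22) = 8 - 17 = -9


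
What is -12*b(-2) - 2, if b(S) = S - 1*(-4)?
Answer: -26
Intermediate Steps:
b(S) = 4 + S (b(S) = S + 4 = 4 + S)
-12*b(-2) - 2 = -12*(4 - 2) - 2 = -12*2 - 2 = -24 - 2 = -26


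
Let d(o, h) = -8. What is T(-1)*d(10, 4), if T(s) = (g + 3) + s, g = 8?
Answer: -80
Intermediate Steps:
T(s) = 11 + s (T(s) = (8 + 3) + s = 11 + s)
T(-1)*d(10, 4) = (11 - 1)*(-8) = 10*(-8) = -80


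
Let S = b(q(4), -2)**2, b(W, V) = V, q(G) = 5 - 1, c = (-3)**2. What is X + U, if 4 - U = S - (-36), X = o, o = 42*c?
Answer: 342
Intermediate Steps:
c = 9
q(G) = 4
o = 378 (o = 42*9 = 378)
S = 4 (S = (-2)**2 = 4)
X = 378
U = -36 (U = 4 - (4 - (-36)) = 4 - (4 - 1*(-36)) = 4 - (4 + 36) = 4 - 1*40 = 4 - 40 = -36)
X + U = 378 - 36 = 342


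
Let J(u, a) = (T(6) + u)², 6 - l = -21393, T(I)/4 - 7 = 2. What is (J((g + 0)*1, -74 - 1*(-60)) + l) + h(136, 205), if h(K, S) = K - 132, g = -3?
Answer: 22492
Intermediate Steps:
T(I) = 36 (T(I) = 28 + 4*2 = 28 + 8 = 36)
l = 21399 (l = 6 - 1*(-21393) = 6 + 21393 = 21399)
h(K, S) = -132 + K
J(u, a) = (36 + u)²
(J((g + 0)*1, -74 - 1*(-60)) + l) + h(136, 205) = ((36 + (-3 + 0)*1)² + 21399) + (-132 + 136) = ((36 - 3*1)² + 21399) + 4 = ((36 - 3)² + 21399) + 4 = (33² + 21399) + 4 = (1089 + 21399) + 4 = 22488 + 4 = 22492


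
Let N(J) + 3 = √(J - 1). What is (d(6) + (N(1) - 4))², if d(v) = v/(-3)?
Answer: 81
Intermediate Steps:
N(J) = -3 + √(-1 + J) (N(J) = -3 + √(J - 1) = -3 + √(-1 + J))
d(v) = -v/3 (d(v) = v*(-⅓) = -v/3)
(d(6) + (N(1) - 4))² = (-⅓*6 + ((-3 + √(-1 + 1)) - 4))² = (-2 + ((-3 + √0) - 4))² = (-2 + ((-3 + 0) - 4))² = (-2 + (-3 - 4))² = (-2 - 7)² = (-9)² = 81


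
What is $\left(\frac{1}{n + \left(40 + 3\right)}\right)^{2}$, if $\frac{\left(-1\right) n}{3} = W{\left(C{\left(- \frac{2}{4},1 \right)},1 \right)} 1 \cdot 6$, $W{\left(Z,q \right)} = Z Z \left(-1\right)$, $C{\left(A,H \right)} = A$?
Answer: $\frac{4}{9025} \approx 0.00044321$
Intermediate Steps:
$W{\left(Z,q \right)} = - Z^{2}$ ($W{\left(Z,q \right)} = Z^{2} \left(-1\right) = - Z^{2}$)
$n = \frac{9}{2}$ ($n = - 3 - \left(- \frac{2}{4}\right)^{2} \cdot 1 \cdot 6 = - 3 - \left(\left(-2\right) \frac{1}{4}\right)^{2} \cdot 1 \cdot 6 = - 3 - \left(- \frac{1}{2}\right)^{2} \cdot 1 \cdot 6 = - 3 \left(-1\right) \frac{1}{4} \cdot 1 \cdot 6 = - 3 \left(- \frac{1}{4}\right) 1 \cdot 6 = - 3 \left(\left(- \frac{1}{4}\right) 6\right) = \left(-3\right) \left(- \frac{3}{2}\right) = \frac{9}{2} \approx 4.5$)
$\left(\frac{1}{n + \left(40 + 3\right)}\right)^{2} = \left(\frac{1}{\frac{9}{2} + \left(40 + 3\right)}\right)^{2} = \left(\frac{1}{\frac{9}{2} + 43}\right)^{2} = \left(\frac{1}{\frac{95}{2}}\right)^{2} = \left(\frac{2}{95}\right)^{2} = \frac{4}{9025}$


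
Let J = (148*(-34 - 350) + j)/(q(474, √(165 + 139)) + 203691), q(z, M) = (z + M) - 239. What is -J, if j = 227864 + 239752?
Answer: -6980794832/3465484431 + 136928*√19/3465484431 ≈ -2.0142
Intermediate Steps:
q(z, M) = -239 + M + z (q(z, M) = (M + z) - 239 = -239 + M + z)
j = 467616
J = 410784/(203926 + 4*√19) (J = (148*(-34 - 350) + 467616)/((-239 + √(165 + 139) + 474) + 203691) = (148*(-384) + 467616)/((-239 + √304 + 474) + 203691) = (-56832 + 467616)/((-239 + 4*√19 + 474) + 203691) = 410784/((235 + 4*√19) + 203691) = 410784/(203926 + 4*√19) ≈ 2.0142)
-J = -(6980794832/3465484431 - 136928*√19/3465484431) = -6980794832/3465484431 + 136928*√19/3465484431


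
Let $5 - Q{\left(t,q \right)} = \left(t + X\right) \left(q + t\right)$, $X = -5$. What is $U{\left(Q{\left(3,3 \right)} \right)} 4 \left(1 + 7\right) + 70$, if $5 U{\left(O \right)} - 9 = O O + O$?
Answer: $2086$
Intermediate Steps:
$Q{\left(t,q \right)} = 5 - \left(-5 + t\right) \left(q + t\right)$ ($Q{\left(t,q \right)} = 5 - \left(t - 5\right) \left(q + t\right) = 5 - \left(-5 + t\right) \left(q + t\right)$)
$U{\left(O \right)} = \frac{9}{5} + \frac{O}{5} + \frac{O^{2}}{5}$ ($U{\left(O \right)} = \frac{9}{5} + \frac{O O + O}{5} = \frac{9}{5} + \frac{O^{2} + O}{5} = \frac{9}{5} + \frac{O + O^{2}}{5} = \frac{9}{5} + \left(\frac{O}{5} + \frac{O^{2}}{5}\right) = \frac{9}{5} + \frac{O}{5} + \frac{O^{2}}{5}$)
$U{\left(Q{\left(3,3 \right)} \right)} 4 \left(1 + 7\right) + 70 = \left(\frac{9}{5} + \frac{5 - 3^{2} + 5 \cdot 3 + 5 \cdot 3 - 3 \cdot 3}{5} + \frac{\left(5 - 3^{2} + 5 \cdot 3 + 5 \cdot 3 - 3 \cdot 3\right)^{2}}{5}\right) 4 \left(1 + 7\right) + 70 = \left(\frac{9}{5} + \frac{5 - 9 + 15 + 15 - 9}{5} + \frac{\left(5 - 9 + 15 + 15 - 9\right)^{2}}{5}\right) 4 \cdot 8 + 70 = \left(\frac{9}{5} + \frac{5 - 9 + 15 + 15 - 9}{5} + \frac{\left(5 - 9 + 15 + 15 - 9\right)^{2}}{5}\right) 32 + 70 = \left(\frac{9}{5} + \frac{1}{5} \cdot 17 + \frac{17^{2}}{5}\right) 32 + 70 = \left(\frac{9}{5} + \frac{17}{5} + \frac{1}{5} \cdot 289\right) 32 + 70 = \left(\frac{9}{5} + \frac{17}{5} + \frac{289}{5}\right) 32 + 70 = 63 \cdot 32 + 70 = 2016 + 70 = 2086$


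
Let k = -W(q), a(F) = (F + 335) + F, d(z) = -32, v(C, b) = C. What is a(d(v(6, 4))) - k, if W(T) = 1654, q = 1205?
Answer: 1925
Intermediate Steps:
a(F) = 335 + 2*F (a(F) = (335 + F) + F = 335 + 2*F)
k = -1654 (k = -1*1654 = -1654)
a(d(v(6, 4))) - k = (335 + 2*(-32)) - 1*(-1654) = (335 - 64) + 1654 = 271 + 1654 = 1925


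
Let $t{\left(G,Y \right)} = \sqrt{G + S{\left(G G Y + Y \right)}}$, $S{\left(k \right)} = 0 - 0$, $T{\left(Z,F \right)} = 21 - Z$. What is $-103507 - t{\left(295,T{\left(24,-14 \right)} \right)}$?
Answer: $-103507 - \sqrt{295} \approx -1.0352 \cdot 10^{5}$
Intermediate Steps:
$S{\left(k \right)} = 0$ ($S{\left(k \right)} = 0 + 0 = 0$)
$t{\left(G,Y \right)} = \sqrt{G}$ ($t{\left(G,Y \right)} = \sqrt{G + 0} = \sqrt{G}$)
$-103507 - t{\left(295,T{\left(24,-14 \right)} \right)} = -103507 - \sqrt{295}$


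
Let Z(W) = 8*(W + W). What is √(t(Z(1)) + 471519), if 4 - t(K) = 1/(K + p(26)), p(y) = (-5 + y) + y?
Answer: 2*√51985409/21 ≈ 686.68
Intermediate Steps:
p(y) = -5 + 2*y
Z(W) = 16*W (Z(W) = 8*(2*W) = 16*W)
t(K) = 4 - 1/(47 + K) (t(K) = 4 - 1/(K + (-5 + 2*26)) = 4 - 1/(K + (-5 + 52)) = 4 - 1/(K + 47) = 4 - 1/(47 + K))
√(t(Z(1)) + 471519) = √((187 + 4*(16*1))/(47 + 16*1) + 471519) = √((187 + 4*16)/(47 + 16) + 471519) = √((187 + 64)/63 + 471519) = √((1/63)*251 + 471519) = √(251/63 + 471519) = √(29705948/63) = 2*√51985409/21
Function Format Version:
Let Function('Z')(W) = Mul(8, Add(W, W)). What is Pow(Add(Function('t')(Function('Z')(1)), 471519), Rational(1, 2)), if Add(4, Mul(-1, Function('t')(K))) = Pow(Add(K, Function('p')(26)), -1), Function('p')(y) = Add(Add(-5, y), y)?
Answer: Mul(Rational(2, 21), Pow(51985409, Rational(1, 2))) ≈ 686.68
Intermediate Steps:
Function('p')(y) = Add(-5, Mul(2, y))
Function('Z')(W) = Mul(16, W) (Function('Z')(W) = Mul(8, Mul(2, W)) = Mul(16, W))
Function('t')(K) = Add(4, Mul(-1, Pow(Add(47, K), -1))) (Function('t')(K) = Add(4, Mul(-1, Pow(Add(K, Add(-5, Mul(2, 26))), -1))) = Add(4, Mul(-1, Pow(Add(K, Add(-5, 52)), -1))) = Add(4, Mul(-1, Pow(Add(K, 47), -1))) = Add(4, Mul(-1, Pow(Add(47, K), -1))))
Pow(Add(Function('t')(Function('Z')(1)), 471519), Rational(1, 2)) = Pow(Add(Mul(Pow(Add(47, Mul(16, 1)), -1), Add(187, Mul(4, Mul(16, 1)))), 471519), Rational(1, 2)) = Pow(Add(Mul(Pow(Add(47, 16), -1), Add(187, Mul(4, 16))), 471519), Rational(1, 2)) = Pow(Add(Mul(Pow(63, -1), Add(187, 64)), 471519), Rational(1, 2)) = Pow(Add(Mul(Rational(1, 63), 251), 471519), Rational(1, 2)) = Pow(Add(Rational(251, 63), 471519), Rational(1, 2)) = Pow(Rational(29705948, 63), Rational(1, 2)) = Mul(Rational(2, 21), Pow(51985409, Rational(1, 2)))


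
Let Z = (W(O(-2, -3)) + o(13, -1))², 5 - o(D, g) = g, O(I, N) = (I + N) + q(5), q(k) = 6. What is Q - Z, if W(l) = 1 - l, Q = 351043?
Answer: 351007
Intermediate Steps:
O(I, N) = 6 + I + N (O(I, N) = (I + N) + 6 = 6 + I + N)
o(D, g) = 5 - g
Z = 36 (Z = ((1 - (6 - 2 - 3)) + (5 - 1*(-1)))² = ((1 - 1*1) + (5 + 1))² = ((1 - 1) + 6)² = (0 + 6)² = 6² = 36)
Q - Z = 351043 - 1*36 = 351043 - 36 = 351007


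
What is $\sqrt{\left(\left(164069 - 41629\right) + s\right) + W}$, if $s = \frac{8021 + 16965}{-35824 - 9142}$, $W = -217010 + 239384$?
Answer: $\frac{\sqrt{73201065761127}}{22483} \approx 380.54$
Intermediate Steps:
$W = 22374$
$s = - \frac{12493}{22483}$ ($s = \frac{24986}{-44966} = 24986 \left(- \frac{1}{44966}\right) = - \frac{12493}{22483} \approx -0.55566$)
$\sqrt{\left(\left(164069 - 41629\right) + s\right) + W} = \sqrt{\left(\left(164069 - 41629\right) - \frac{12493}{22483}\right) + 22374} = \sqrt{\left(122440 - \frac{12493}{22483}\right) + 22374} = \sqrt{\frac{2752806027}{22483} + 22374} = \sqrt{\frac{3255840669}{22483}} = \frac{\sqrt{73201065761127}}{22483}$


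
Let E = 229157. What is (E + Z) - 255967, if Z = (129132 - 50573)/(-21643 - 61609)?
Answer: -171697283/6404 ≈ -26811.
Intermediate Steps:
Z = -6043/6404 (Z = 78559/(-83252) = 78559*(-1/83252) = -6043/6404 ≈ -0.94363)
(E + Z) - 255967 = (229157 - 6043/6404) - 255967 = 1467515385/6404 - 255967 = -171697283/6404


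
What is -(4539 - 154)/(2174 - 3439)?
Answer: 877/253 ≈ 3.4664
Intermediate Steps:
-(4539 - 154)/(2174 - 3439) = -4385/(-1265) = -4385*(-1)/1265 = -1*(-877/253) = 877/253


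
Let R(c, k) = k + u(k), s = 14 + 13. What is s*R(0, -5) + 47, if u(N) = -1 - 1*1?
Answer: -142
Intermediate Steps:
s = 27
u(N) = -2 (u(N) = -1 - 1 = -2)
R(c, k) = -2 + k (R(c, k) = k - 2 = -2 + k)
s*R(0, -5) + 47 = 27*(-2 - 5) + 47 = 27*(-7) + 47 = -189 + 47 = -142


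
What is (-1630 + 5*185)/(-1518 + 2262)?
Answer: -235/248 ≈ -0.94758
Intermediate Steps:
(-1630 + 5*185)/(-1518 + 2262) = (-1630 + 925)/744 = -705*1/744 = -235/248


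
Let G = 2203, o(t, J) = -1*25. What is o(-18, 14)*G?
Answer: -55075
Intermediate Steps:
o(t, J) = -25
o(-18, 14)*G = -25*2203 = -55075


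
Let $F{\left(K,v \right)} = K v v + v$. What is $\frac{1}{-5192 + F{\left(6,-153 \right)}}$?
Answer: $\frac{1}{135109} \approx 7.4014 \cdot 10^{-6}$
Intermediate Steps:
$F{\left(K,v \right)} = v + K v^{2}$ ($F{\left(K,v \right)} = K v^{2} + v = v + K v^{2}$)
$\frac{1}{-5192 + F{\left(6,-153 \right)}} = \frac{1}{-5192 - 153 \left(1 + 6 \left(-153\right)\right)} = \frac{1}{-5192 - 153 \left(1 - 918\right)} = \frac{1}{-5192 - -140301} = \frac{1}{-5192 + 140301} = \frac{1}{135109}$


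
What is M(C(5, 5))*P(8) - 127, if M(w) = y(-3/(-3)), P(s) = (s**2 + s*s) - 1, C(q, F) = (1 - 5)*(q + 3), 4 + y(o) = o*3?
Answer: -254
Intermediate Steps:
y(o) = -4 + 3*o (y(o) = -4 + o*3 = -4 + 3*o)
C(q, F) = -12 - 4*q (C(q, F) = -4*(3 + q) = -12 - 4*q)
P(s) = -1 + 2*s**2 (P(s) = (s**2 + s**2) - 1 = 2*s**2 - 1 = -1 + 2*s**2)
M(w) = -1 (M(w) = -4 + 3*(-3/(-3)) = -4 + 3*(-3*(-1/3)) = -4 + 3*1 = -4 + 3 = -1)
M(C(5, 5))*P(8) - 127 = -(-1 + 2*8**2) - 127 = -(-1 + 2*64) - 127 = -(-1 + 128) - 127 = -1*127 - 127 = -127 - 127 = -254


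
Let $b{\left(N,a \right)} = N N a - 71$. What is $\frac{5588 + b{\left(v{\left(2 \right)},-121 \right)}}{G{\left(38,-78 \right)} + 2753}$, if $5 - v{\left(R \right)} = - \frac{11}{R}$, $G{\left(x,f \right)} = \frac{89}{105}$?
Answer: $- \frac{3285765}{1156616} \approx -2.8408$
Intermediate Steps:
$G{\left(x,f \right)} = \frac{89}{105}$ ($G{\left(x,f \right)} = 89 \cdot \frac{1}{105} = \frac{89}{105}$)
$v{\left(R \right)} = 5 + \frac{11}{R}$ ($v{\left(R \right)} = 5 - - \frac{11}{R} = 5 + \frac{11}{R}$)
$b{\left(N,a \right)} = -71 + a N^{2}$ ($b{\left(N,a \right)} = N^{2} a - 71 = a N^{2} - 71 = -71 + a N^{2}$)
$\frac{5588 + b{\left(v{\left(2 \right)},-121 \right)}}{G{\left(38,-78 \right)} + 2753} = \frac{5588 - \left(71 + 121 \left(5 + \frac{11}{2}\right)^{2}\right)}{\frac{89}{105} + 2753} = \frac{5588 - \left(71 + 121 \left(5 + 11 \cdot \frac{1}{2}\right)^{2}\right)}{\frac{289154}{105}} = \left(5588 - \left(71 + 121 \left(5 + \frac{11}{2}\right)^{2}\right)\right) \frac{105}{289154} = \left(5588 - \left(71 + 121 \left(\frac{21}{2}\right)^{2}\right)\right) \frac{105}{289154} = \left(5588 - \frac{53645}{4}\right) \frac{105}{289154} = \left(- \frac{31293}{4}\right) \frac{105}{289154} = - \frac{3285765}{1156616}$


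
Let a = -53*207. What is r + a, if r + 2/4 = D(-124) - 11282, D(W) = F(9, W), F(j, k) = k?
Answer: -44755/2 ≈ -22378.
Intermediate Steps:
a = -10971
D(W) = W
r = -22813/2 (r = -1/2 + (-124 - 11282) = -1/2 - 11406 = -22813/2 ≈ -11407.)
r + a = -22813/2 - 10971 = -44755/2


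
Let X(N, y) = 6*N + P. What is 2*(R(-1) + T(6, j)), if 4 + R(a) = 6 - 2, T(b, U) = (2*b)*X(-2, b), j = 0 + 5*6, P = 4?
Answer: -192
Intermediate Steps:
X(N, y) = 4 + 6*N (X(N, y) = 6*N + 4 = 4 + 6*N)
j = 30 (j = 0 + 30 = 30)
T(b, U) = -16*b (T(b, U) = (2*b)*(4 + 6*(-2)) = (2*b)*(4 - 12) = (2*b)*(-8) = -16*b)
R(a) = 0 (R(a) = -4 + (6 - 2) = -4 + 4 = 0)
2*(R(-1) + T(6, j)) = 2*(0 - 16*6) = 2*(0 - 96) = 2*(-96) = -192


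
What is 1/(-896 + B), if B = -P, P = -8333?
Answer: 1/7437 ≈ 0.00013446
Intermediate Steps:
B = 8333 (B = -1*(-8333) = 8333)
1/(-896 + B) = 1/(-896 + 8333) = 1/7437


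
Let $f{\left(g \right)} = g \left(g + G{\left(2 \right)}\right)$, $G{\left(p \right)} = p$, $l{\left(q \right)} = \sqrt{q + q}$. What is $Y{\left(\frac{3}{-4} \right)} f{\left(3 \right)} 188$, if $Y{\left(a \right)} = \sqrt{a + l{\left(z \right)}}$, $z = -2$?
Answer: $1410 \sqrt{-3 + 8 i} \approx 2347.6 + 3387.5 i$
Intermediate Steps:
$l{\left(q \right)} = \sqrt{2} \sqrt{q}$ ($l{\left(q \right)} = \sqrt{2 q} = \sqrt{2} \sqrt{q}$)
$f{\left(g \right)} = g \left(2 + g\right)$ ($f{\left(g \right)} = g \left(g + 2\right) = g \left(2 + g\right)$)
$Y{\left(a \right)} = \sqrt{a + 2 i}$ ($Y{\left(a \right)} = \sqrt{a + \sqrt{2} \sqrt{-2}} = \sqrt{a + \sqrt{2} i \sqrt{2}} = \sqrt{a + 2 i}$)
$Y{\left(\frac{3}{-4} \right)} f{\left(3 \right)} 188 = \sqrt{\frac{3}{-4} + 2 i} 3 \left(2 + 3\right) 188 = \sqrt{3 \left(- \frac{1}{4}\right) + 2 i} 3 \cdot 5 \cdot 188 = \sqrt{- \frac{3}{4} + 2 i} 15 \cdot 188 = 15 \sqrt{- \frac{3}{4} + 2 i} 188 = 2820 \sqrt{- \frac{3}{4} + 2 i}$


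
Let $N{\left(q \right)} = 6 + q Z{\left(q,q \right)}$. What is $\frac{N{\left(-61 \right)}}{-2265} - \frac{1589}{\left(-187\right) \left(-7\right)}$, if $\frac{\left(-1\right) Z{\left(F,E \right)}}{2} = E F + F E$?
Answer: $- \frac{34059413}{84711} \approx -402.07$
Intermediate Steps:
$Z{\left(F,E \right)} = - 4 E F$ ($Z{\left(F,E \right)} = - 2 \left(E F + F E\right) = - 2 \left(E F + E F\right) = - 2 \cdot 2 E F = - 4 E F$)
$N{\left(q \right)} = 6 - 4 q^{3}$ ($N{\left(q \right)} = 6 + q \left(- 4 q q\right) = 6 + q \left(- 4 q^{2}\right) = 6 - 4 q^{3}$)
$\frac{N{\left(-61 \right)}}{-2265} - \frac{1589}{\left(-187\right) \left(-7\right)} = \frac{6 - 4 \left(-61\right)^{3}}{-2265} - \frac{1589}{\left(-187\right) \left(-7\right)} = \left(6 - -907924\right) \left(- \frac{1}{2265}\right) - \frac{1589}{1309} = \left(6 + 907924\right) \left(- \frac{1}{2265}\right) - \frac{227}{187} = 907930 \left(- \frac{1}{2265}\right) - \frac{227}{187} = - \frac{181586}{453} - \frac{227}{187} = - \frac{34059413}{84711}$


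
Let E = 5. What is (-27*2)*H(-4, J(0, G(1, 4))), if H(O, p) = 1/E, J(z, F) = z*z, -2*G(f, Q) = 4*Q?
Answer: -54/5 ≈ -10.800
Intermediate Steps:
G(f, Q) = -2*Q
J(z, F) = z²
H(O, p) = ⅕ (H(O, p) = 1/5 = ⅕)
(-27*2)*H(-4, J(0, G(1, 4))) = -27*2*(⅕) = -54*⅕ = -54/5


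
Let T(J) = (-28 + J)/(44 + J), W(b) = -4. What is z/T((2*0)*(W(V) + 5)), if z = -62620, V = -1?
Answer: 688820/7 ≈ 98403.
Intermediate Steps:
T(J) = (-28 + J)/(44 + J)
z/T((2*0)*(W(V) + 5)) = -62620*(44 + (2*0)*(-4 + 5))/(-28 + (2*0)*(-4 + 5)) = -62620*(44 + 0*1)/(-28 + 0*1) = -62620*(44 + 0)/(-28 + 0) = -62620/(-28/44) = -62620/((1/44)*(-28)) = -62620/(-7/11) = -62620*(-11/7) = 688820/7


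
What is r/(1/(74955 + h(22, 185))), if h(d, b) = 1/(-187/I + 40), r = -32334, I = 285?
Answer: -27175779613800/11213 ≈ -2.4236e+9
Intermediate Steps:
h(d, b) = 285/11213 (h(d, b) = 1/(-187/285 + 40) = 1/(11213/285) = 285/11213)
r/(1/(74955 + h(22, 185))) = -32334/(1/(74955 + 285/11213)) = -32334/(1/(840470700/11213)) = -32334/11213/840470700 = -32334*840470700/11213 = -27175779613800/11213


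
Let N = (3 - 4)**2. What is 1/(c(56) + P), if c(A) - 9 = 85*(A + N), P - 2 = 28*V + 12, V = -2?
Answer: 1/4812 ≈ 0.00020781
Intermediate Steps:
P = -42 (P = 2 + (28*(-2) + 12) = 2 + (-56 + 12) = 2 - 44 = -42)
N = 1 (N = (-1)**2 = 1)
c(A) = 94 + 85*A (c(A) = 9 + 85*(A + 1) = 9 + 85*(1 + A) = 9 + (85 + 85*A) = 94 + 85*A)
1/(c(56) + P) = 1/((94 + 85*56) - 42) = 1/((94 + 4760) - 42) = 1/(4854 - 42) = 1/4812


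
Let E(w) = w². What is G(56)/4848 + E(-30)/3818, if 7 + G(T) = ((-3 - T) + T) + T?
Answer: 1134707/4627416 ≈ 0.24521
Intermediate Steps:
G(T) = -10 + T (G(T) = -7 + (((-3 - T) + T) + T) = -7 + (-3 + T) = -10 + T)
G(56)/4848 + E(-30)/3818 = (-10 + 56)/4848 + (-30)²/3818 = 46*(1/4848) + 900*(1/3818) = 23/2424 + 450/1909 = 1134707/4627416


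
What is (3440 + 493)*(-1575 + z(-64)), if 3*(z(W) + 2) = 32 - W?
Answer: -6076485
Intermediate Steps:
z(W) = 26/3 - W/3 (z(W) = -2 + (32 - W)/3 = -2 + (32/3 - W/3) = 26/3 - W/3)
(3440 + 493)*(-1575 + z(-64)) = (3440 + 493)*(-1575 + (26/3 - 1/3*(-64))) = 3933*(-1575 + (26/3 + 64/3)) = 3933*(-1575 + 30) = 3933*(-1545) = -6076485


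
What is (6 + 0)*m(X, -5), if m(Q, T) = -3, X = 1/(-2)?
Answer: -18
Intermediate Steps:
X = -1/2 ≈ -0.50000
(6 + 0)*m(X, -5) = (6 + 0)*(-3) = 6*(-3) = -18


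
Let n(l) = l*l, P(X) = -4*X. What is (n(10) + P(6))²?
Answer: 5776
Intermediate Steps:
n(l) = l²
(n(10) + P(6))² = (10² - 4*6)² = (100 - 24)² = 76² = 5776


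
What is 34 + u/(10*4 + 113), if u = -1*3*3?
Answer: 577/17 ≈ 33.941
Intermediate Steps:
u = -9 (u = -3*3 = -9)
34 + u/(10*4 + 113) = 34 - 9/(10*4 + 113) = 34 - 9/(40 + 113) = 34 - 9/153 = 34 + (1/153)*(-9) = 34 - 1/17 = 577/17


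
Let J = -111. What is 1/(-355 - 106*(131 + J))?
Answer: -1/2475 ≈ -0.00040404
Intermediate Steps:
1/(-355 - 106*(131 + J)) = 1/(-355 - 106*(131 - 111)) = 1/(-355 - 106*20) = 1/(-355 - 2120) = 1/(-2475) = -1/2475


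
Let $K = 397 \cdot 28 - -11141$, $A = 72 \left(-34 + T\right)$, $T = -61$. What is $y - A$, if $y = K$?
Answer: $29097$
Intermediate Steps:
$A = -6840$ ($A = 72 \left(-34 - 61\right) = 72 \left(-95\right) = -6840$)
$K = 22257$ ($K = 11116 + 11141 = 22257$)
$y = 22257$
$y - A = 22257 - -6840 = 22257 + 6840 = 29097$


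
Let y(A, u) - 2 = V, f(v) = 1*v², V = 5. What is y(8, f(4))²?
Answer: 49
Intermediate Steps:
f(v) = v²
y(A, u) = 7 (y(A, u) = 2 + 5 = 7)
y(8, f(4))² = 7² = 49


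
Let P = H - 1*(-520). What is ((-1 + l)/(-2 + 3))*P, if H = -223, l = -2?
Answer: -891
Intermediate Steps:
P = 297 (P = -223 - 1*(-520) = -223 + 520 = 297)
((-1 + l)/(-2 + 3))*P = ((-1 - 2)/(-2 + 3))*297 = -3/1*297 = -3*1*297 = -3*297 = -891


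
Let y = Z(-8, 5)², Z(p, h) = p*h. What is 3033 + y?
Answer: 4633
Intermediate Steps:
Z(p, h) = h*p
y = 1600 (y = (5*(-8))² = (-40)² = 1600)
3033 + y = 3033 + 1600 = 4633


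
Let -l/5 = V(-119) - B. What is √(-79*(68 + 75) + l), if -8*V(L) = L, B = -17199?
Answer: I*√1557862/4 ≈ 312.04*I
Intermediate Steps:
V(L) = -L/8
l = -688555/8 (l = -5*(-⅛*(-119) - 1*(-17199)) = -5*(119/8 + 17199) = -5*137711/8 = -688555/8 ≈ -86069.)
√(-79*(68 + 75) + l) = √(-79*(68 + 75) - 688555/8) = √(-79*143 - 688555/8) = √(-11297 - 688555/8) = √(-778931/8) = I*√1557862/4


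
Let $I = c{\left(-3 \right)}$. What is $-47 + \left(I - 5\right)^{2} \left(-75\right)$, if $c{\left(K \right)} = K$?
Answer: $-4847$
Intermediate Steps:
$I = -3$
$-47 + \left(I - 5\right)^{2} \left(-75\right) = -47 + \left(-3 - 5\right)^{2} \left(-75\right) = -47 + \left(-8\right)^{2} \left(-75\right) = -47 + 64 \left(-75\right) = -47 - 4800 = -4847$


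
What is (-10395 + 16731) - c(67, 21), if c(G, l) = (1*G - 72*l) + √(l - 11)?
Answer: 7781 - √10 ≈ 7777.8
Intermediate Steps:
c(G, l) = G + √(-11 + l) - 72*l (c(G, l) = (G - 72*l) + √(-11 + l) = G + √(-11 + l) - 72*l)
(-10395 + 16731) - c(67, 21) = (-10395 + 16731) - (67 + √(-11 + 21) - 72*21) = 6336 - (67 + √10 - 1512) = 6336 - (-1445 + √10) = 6336 + (1445 - √10) = 7781 - √10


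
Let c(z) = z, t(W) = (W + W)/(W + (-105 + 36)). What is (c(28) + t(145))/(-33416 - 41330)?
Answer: -1209/2840348 ≈ -0.00042565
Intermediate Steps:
t(W) = 2*W/(-69 + W) (t(W) = (2*W)/(W - 69) = (2*W)/(-69 + W) = 2*W/(-69 + W))
(c(28) + t(145))/(-33416 - 41330) = (28 + 2*145/(-69 + 145))/(-33416 - 41330) = (28 + 2*145/76)/(-74746) = (28 + 2*145*(1/76))*(-1/74746) = (28 + 145/38)*(-1/74746) = (1209/38)*(-1/74746) = -1209/2840348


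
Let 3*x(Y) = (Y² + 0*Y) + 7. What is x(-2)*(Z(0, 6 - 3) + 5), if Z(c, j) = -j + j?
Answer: 55/3 ≈ 18.333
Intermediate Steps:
x(Y) = 7/3 + Y²/3 (x(Y) = ((Y² + 0*Y) + 7)/3 = ((Y² + 0) + 7)/3 = (Y² + 7)/3 = (7 + Y²)/3 = 7/3 + Y²/3)
Z(c, j) = 0
x(-2)*(Z(0, 6 - 3) + 5) = (7/3 + (⅓)*(-2)²)*(0 + 5) = (7/3 + (⅓)*4)*5 = (7/3 + 4/3)*5 = (11/3)*5 = 55/3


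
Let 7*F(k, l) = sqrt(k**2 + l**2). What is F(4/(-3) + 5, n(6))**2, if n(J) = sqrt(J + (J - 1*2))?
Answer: 211/441 ≈ 0.47846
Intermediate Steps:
n(J) = sqrt(-2 + 2*J) (n(J) = sqrt(J + (J - 2)) = sqrt(J + (-2 + J)) = sqrt(-2 + 2*J))
F(k, l) = sqrt(k**2 + l**2)/7
F(4/(-3) + 5, n(6))**2 = (sqrt((4/(-3) + 5)**2 + (sqrt(-2 + 2*6))**2)/7)**2 = (sqrt((-1/3*4 + 5)**2 + (sqrt(-2 + 12))**2)/7)**2 = (sqrt((-4/3 + 5)**2 + (sqrt(10))**2)/7)**2 = (sqrt((11/3)**2 + 10)/7)**2 = (sqrt(121/9 + 10)/7)**2 = (sqrt(211/9)/7)**2 = ((sqrt(211)/3)/7)**2 = (sqrt(211)/21)**2 = 211/441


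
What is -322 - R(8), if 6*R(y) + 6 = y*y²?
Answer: -1219/3 ≈ -406.33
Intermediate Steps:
R(y) = -1 + y³/6 (R(y) = -1 + (y*y²)/6 = -1 + y³/6)
-322 - R(8) = -322 - (-1 + (⅙)*8³) = -322 - (-1 + (⅙)*512) = -322 - (-1 + 256/3) = -322 - 1*253/3 = -322 - 253/3 = -1219/3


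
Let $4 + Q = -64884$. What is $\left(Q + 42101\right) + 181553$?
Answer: $158766$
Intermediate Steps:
$Q = -64888$ ($Q = -4 - 64884 = -64888$)
$\left(Q + 42101\right) + 181553 = \left(-64888 + 42101\right) + 181553 = -22787 + 181553 = 158766$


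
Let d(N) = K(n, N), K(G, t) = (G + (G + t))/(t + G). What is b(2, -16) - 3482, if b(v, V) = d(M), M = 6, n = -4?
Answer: -3483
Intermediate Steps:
K(G, t) = (t + 2*G)/(G + t)
d(N) = (-8 + N)/(-4 + N) (d(N) = (N + 2*(-4))/(-4 + N) = (N - 8)/(-4 + N) = (-8 + N)/(-4 + N))
b(v, V) = -1 (b(v, V) = (-8 + 6)/(-4 + 6) = -2/2 = (½)*(-2) = -1)
b(2, -16) - 3482 = -1 - 3482 = -3483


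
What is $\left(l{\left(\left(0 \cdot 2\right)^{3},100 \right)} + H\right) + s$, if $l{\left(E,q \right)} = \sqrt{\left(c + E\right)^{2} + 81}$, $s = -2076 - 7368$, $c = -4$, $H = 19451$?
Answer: $10007 + \sqrt{97} \approx 10017.0$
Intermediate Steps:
$s = -9444$ ($s = -2076 - 7368 = -9444$)
$l{\left(E,q \right)} = \sqrt{81 + \left(-4 + E\right)^{2}}$ ($l{\left(E,q \right)} = \sqrt{\left(-4 + E\right)^{2} + 81} = \sqrt{81 + \left(-4 + E\right)^{2}}$)
$\left(l{\left(\left(0 \cdot 2\right)^{3},100 \right)} + H\right) + s = \left(\sqrt{81 + \left(-4 + \left(0 \cdot 2\right)^{3}\right)^{2}} + 19451\right) - 9444 = \left(\sqrt{81 + \left(-4 + 0^{3}\right)^{2}} + 19451\right) - 9444 = \left(\sqrt{81 + \left(-4 + 0\right)^{2}} + 19451\right) - 9444 = \left(\sqrt{81 + \left(-4\right)^{2}} + 19451\right) - 9444 = \left(\sqrt{81 + 16} + 19451\right) - 9444 = \left(\sqrt{97} + 19451\right) - 9444 = \left(19451 + \sqrt{97}\right) - 9444 = 10007 + \sqrt{97}$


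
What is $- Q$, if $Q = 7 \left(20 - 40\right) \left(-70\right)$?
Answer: $-9800$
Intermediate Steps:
$Q = 9800$ ($Q = 7 \left(20 - 40\right) \left(-70\right) = 7 \left(-20\right) \left(-70\right) = \left(-140\right) \left(-70\right) = 9800$)
$- Q = \left(-1\right) 9800 = -9800$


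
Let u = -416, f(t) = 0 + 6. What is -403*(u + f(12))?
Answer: 165230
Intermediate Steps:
f(t) = 6
-403*(u + f(12)) = -403*(-416 + 6) = -403*(-410) = 165230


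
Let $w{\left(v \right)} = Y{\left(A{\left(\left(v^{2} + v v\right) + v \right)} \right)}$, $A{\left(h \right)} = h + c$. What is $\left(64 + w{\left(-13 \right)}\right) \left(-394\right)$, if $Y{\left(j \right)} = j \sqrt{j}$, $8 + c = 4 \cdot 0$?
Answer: $-25216 - 124898 \sqrt{317} \approx -2.249 \cdot 10^{6}$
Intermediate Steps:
$c = -8$ ($c = -8 + 4 \cdot 0 = -8 + 0 = -8$)
$A{\left(h \right)} = -8 + h$ ($A{\left(h \right)} = h - 8 = -8 + h$)
$Y{\left(j \right)} = j^{\frac{3}{2}}$
$w{\left(v \right)} = \left(-8 + v + 2 v^{2}\right)^{\frac{3}{2}}$ ($w{\left(v \right)} = \left(-8 + \left(\left(v^{2} + v v\right) + v\right)\right)^{\frac{3}{2}} = \left(-8 + \left(\left(v^{2} + v^{2}\right) + v\right)\right)^{\frac{3}{2}} = \left(-8 + \left(2 v^{2} + v\right)\right)^{\frac{3}{2}} = \left(-8 + \left(v + 2 v^{2}\right)\right)^{\frac{3}{2}} = \left(-8 + v + 2 v^{2}\right)^{\frac{3}{2}}$)
$\left(64 + w{\left(-13 \right)}\right) \left(-394\right) = \left(64 + \left(-8 - 13 \left(1 + 2 \left(-13\right)\right)\right)^{\frac{3}{2}}\right) \left(-394\right) = \left(64 + \left(-8 - 13 \left(1 - 26\right)\right)^{\frac{3}{2}}\right) \left(-394\right) = \left(64 + \left(-8 - -325\right)^{\frac{3}{2}}\right) \left(-394\right) = \left(64 + \left(-8 + 325\right)^{\frac{3}{2}}\right) \left(-394\right) = \left(64 + 317^{\frac{3}{2}}\right) \left(-394\right) = \left(64 + 317 \sqrt{317}\right) \left(-394\right) = -25216 - 124898 \sqrt{317}$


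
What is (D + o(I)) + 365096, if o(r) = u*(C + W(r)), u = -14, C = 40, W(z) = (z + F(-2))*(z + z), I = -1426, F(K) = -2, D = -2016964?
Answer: -58669612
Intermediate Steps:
W(z) = 2*z*(-2 + z) (W(z) = (z - 2)*(z + z) = (-2 + z)*(2*z) = 2*z*(-2 + z))
o(r) = -560 - 28*r*(-2 + r) (o(r) = -14*(40 + 2*r*(-2 + r)) = -560 - 28*r*(-2 + r))
(D + o(I)) + 365096 = (-2016964 + (-560 - 28*(-1426)*(-2 - 1426))) + 365096 = (-2016964 + (-560 - 28*(-1426)*(-1428))) + 365096 = (-2016964 + (-560 - 57017184)) + 365096 = (-2016964 - 57017744) + 365096 = -59034708 + 365096 = -58669612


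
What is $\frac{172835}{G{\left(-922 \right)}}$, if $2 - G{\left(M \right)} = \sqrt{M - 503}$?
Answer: $\frac{345670}{1429} + \frac{864175 i \sqrt{57}}{1429} \approx 241.9 + 4565.7 i$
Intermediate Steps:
$G{\left(M \right)} = 2 - \sqrt{-503 + M}$ ($G{\left(M \right)} = 2 - \sqrt{M - 503} = 2 - \sqrt{-503 + M}$)
$\frac{172835}{G{\left(-922 \right)}} = \frac{172835}{2 - \sqrt{-503 - 922}} = \frac{172835}{2 - \sqrt{-1425}} = \frac{172835}{2 - 5 i \sqrt{57}}$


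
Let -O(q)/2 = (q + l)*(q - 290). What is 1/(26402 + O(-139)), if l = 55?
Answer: -1/45670 ≈ -2.1896e-5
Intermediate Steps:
O(q) = -2*(-290 + q)*(55 + q) (O(q) = -2*(q + 55)*(q - 290) = -2*(55 + q)*(-290 + q) = -2*(-290 + q)*(55 + q))
1/(26402 + O(-139)) = 1/(26402 + (31900 - 2*(-139)**2 + 470*(-139))) = 1/(26402 + (31900 - 2*19321 - 65330)) = 1/(26402 + (31900 - 38642 - 65330)) = 1/(26402 - 72072) = 1/(-45670) = -1/45670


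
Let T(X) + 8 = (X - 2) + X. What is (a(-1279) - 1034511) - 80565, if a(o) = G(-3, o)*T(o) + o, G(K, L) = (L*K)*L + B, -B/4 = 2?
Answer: 12601423253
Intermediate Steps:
B = -8 (B = -4*2 = -8)
T(X) = -10 + 2*X (T(X) = -8 + ((X - 2) + X) = -8 + ((-2 + X) + X) = -8 + (-2 + 2*X) = -10 + 2*X)
G(K, L) = -8 + K*L**2 (G(K, L) = (L*K)*L - 8 = (K*L)*L - 8 = K*L**2 - 8 = -8 + K*L**2)
a(o) = o + (-10 + 2*o)*(-8 - 3*o**2) (a(o) = (-8 - 3*o**2)*(-10 + 2*o) + o = (-10 + 2*o)*(-8 - 3*o**2) + o = o + (-10 + 2*o)*(-8 - 3*o**2))
(a(-1279) - 1034511) - 80565 = ((-1279 - 2*(-5 - 1279)*(8 + 3*(-1279)**2)) - 1034511) - 80565 = ((-1279 - 2*(-1284)*(8 + 3*1635841)) - 1034511) - 80565 = ((-1279 - 2*(-1284)*(8 + 4907523)) - 1034511) - 80565 = ((-1279 - 2*(-1284)*4907531) - 1034511) - 80565 = ((-1279 + 12602539608) - 1034511) - 80565 = (12602538329 - 1034511) - 80565 = 12601503818 - 80565 = 12601423253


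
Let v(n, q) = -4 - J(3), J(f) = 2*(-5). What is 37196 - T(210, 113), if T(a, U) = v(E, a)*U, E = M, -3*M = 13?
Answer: 36518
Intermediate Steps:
M = -13/3 (M = -⅓*13 = -13/3 ≈ -4.3333)
J(f) = -10
E = -13/3 ≈ -4.3333
v(n, q) = 6 (v(n, q) = -4 - 1*(-10) = -4 + 10 = 6)
T(a, U) = 6*U
37196 - T(210, 113) = 37196 - 6*113 = 37196 - 1*678 = 37196 - 678 = 36518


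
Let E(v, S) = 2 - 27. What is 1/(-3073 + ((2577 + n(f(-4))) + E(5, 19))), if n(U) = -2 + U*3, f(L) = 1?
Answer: -1/520 ≈ -0.0019231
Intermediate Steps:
E(v, S) = -25
n(U) = -2 + 3*U
1/(-3073 + ((2577 + n(f(-4))) + E(5, 19))) = 1/(-3073 + ((2577 + (-2 + 3*1)) - 25)) = 1/(-3073 + ((2577 + (-2 + 3)) - 25)) = 1/(-3073 + ((2577 + 1) - 25)) = 1/(-3073 + (2578 - 25)) = 1/(-3073 + 2553) = 1/(-520) = -1/520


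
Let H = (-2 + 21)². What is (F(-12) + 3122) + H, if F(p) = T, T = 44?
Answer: 3527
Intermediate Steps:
H = 361 (H = 19² = 361)
F(p) = 44
(F(-12) + 3122) + H = (44 + 3122) + 361 = 3166 + 361 = 3527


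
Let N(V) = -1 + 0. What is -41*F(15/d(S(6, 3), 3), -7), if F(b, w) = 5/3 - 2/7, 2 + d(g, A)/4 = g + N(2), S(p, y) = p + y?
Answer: -1189/21 ≈ -56.619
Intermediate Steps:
N(V) = -1
d(g, A) = -12 + 4*g (d(g, A) = -8 + 4*(g - 1) = -8 + 4*(-1 + g) = -8 + (-4 + 4*g) = -12 + 4*g)
F(b, w) = 29/21 (F(b, w) = 5*(⅓) - 2*⅐ = 5/3 - 2/7 = 29/21)
-41*F(15/d(S(6, 3), 3), -7) = -41*29/21 = -1189/21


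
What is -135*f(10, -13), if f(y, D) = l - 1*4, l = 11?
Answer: -945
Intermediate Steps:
f(y, D) = 7 (f(y, D) = 11 - 1*4 = 11 - 4 = 7)
-135*f(10, -13) = -135*7 = -945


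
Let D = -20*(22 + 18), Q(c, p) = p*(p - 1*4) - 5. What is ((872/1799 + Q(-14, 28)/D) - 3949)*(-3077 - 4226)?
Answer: 41509544580299/1439200 ≈ 2.8842e+7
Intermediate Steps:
Q(c, p) = -5 + p*(-4 + p) (Q(c, p) = p*(p - 4) - 5 = p*(-4 + p) - 5 = -5 + p*(-4 + p))
D = -800 (D = -20*40 = -800)
((872/1799 + Q(-14, 28)/D) - 3949)*(-3077 - 4226) = ((872/1799 + (-5 + 28² - 4*28)/(-800)) - 3949)*(-3077 - 4226) = ((872*(1/1799) + (-5 + 784 - 112)*(-1/800)) - 3949)*(-7303) = ((872/1799 + 667*(-1/800)) - 3949)*(-7303) = ((872/1799 - 667/800) - 3949)*(-7303) = (-502333/1439200 - 3949)*(-7303) = -5683903133/1439200*(-7303) = 41509544580299/1439200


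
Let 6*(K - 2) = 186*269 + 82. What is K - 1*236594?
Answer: -684718/3 ≈ -2.2824e+5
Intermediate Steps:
K = 25064/3 (K = 2 + (186*269 + 82)/6 = 2 + (50034 + 82)/6 = 2 + (⅙)*50116 = 2 + 25058/3 = 25064/3 ≈ 8354.7)
K - 1*236594 = 25064/3 - 1*236594 = 25064/3 - 236594 = -684718/3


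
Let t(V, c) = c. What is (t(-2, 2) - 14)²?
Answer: 144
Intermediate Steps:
(t(-2, 2) - 14)² = (2 - 14)² = (-12)² = 144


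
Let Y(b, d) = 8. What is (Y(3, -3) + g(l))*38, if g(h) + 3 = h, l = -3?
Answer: 76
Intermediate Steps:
g(h) = -3 + h
(Y(3, -3) + g(l))*38 = (8 + (-3 - 3))*38 = (8 - 6)*38 = 2*38 = 76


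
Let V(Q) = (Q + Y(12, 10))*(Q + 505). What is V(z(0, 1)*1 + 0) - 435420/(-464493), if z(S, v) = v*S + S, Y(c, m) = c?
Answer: 938421000/154831 ≈ 6060.9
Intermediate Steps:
z(S, v) = S + S*v (z(S, v) = S*v + S = S + S*v)
V(Q) = (12 + Q)*(505 + Q) (V(Q) = (Q + 12)*(Q + 505) = (12 + Q)*(505 + Q))
V(z(0, 1)*1 + 0) - 435420/(-464493) = (6060 + ((0*(1 + 1))*1 + 0)² + 517*((0*(1 + 1))*1 + 0)) - 435420/(-464493) = (6060 + ((0*2)*1 + 0)² + 517*((0*2)*1 + 0)) - 435420*(-1)/464493 = (6060 + (0*1 + 0)² + 517*(0*1 + 0)) - 1*(-145140/154831) = (6060 + (0 + 0)² + 517*(0 + 0)) + 145140/154831 = (6060 + 0² + 517*0) + 145140/154831 = (6060 + 0 + 0) + 145140/154831 = 6060 + 145140/154831 = 938421000/154831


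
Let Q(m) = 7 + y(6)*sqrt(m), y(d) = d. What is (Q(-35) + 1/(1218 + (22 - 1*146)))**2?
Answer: -1449353079/1196836 + 45954*I*sqrt(35)/547 ≈ -1211.0 + 497.02*I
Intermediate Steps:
Q(m) = 7 + 6*sqrt(m)
(Q(-35) + 1/(1218 + (22 - 1*146)))**2 = ((7 + 6*sqrt(-35)) + 1/(1218 + (22 - 1*146)))**2 = ((7 + 6*(I*sqrt(35))) + 1/(1218 + (22 - 146)))**2 = ((7 + 6*I*sqrt(35)) + 1/(1218 - 124))**2 = ((7 + 6*I*sqrt(35)) + 1/1094)**2 = (7659/1094 + 6*I*sqrt(35))**2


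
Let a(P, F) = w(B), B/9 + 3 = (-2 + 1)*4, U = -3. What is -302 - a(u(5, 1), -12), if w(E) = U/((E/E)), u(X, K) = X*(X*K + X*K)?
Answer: -299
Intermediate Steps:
u(X, K) = 2*K*X² (u(X, K) = X*(K*X + K*X) = X*(2*K*X) = 2*K*X²)
B = -63 (B = -27 + 9*((-2 + 1)*4) = -27 + 9*(-1*4) = -27 + 9*(-4) = -27 - 36 = -63)
w(E) = -3 (w(E) = -3/(E/E) = -3/1 = -3*1 = -3)
a(P, F) = -3
-302 - a(u(5, 1), -12) = -302 - 1*(-3) = -302 + 3 = -299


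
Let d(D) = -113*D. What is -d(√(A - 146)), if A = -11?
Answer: 113*I*√157 ≈ 1415.9*I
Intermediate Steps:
-d(√(A - 146)) = -(-113)*√(-11 - 146) = -(-113)*√(-157) = -(-113)*I*√157 = 113*I*√157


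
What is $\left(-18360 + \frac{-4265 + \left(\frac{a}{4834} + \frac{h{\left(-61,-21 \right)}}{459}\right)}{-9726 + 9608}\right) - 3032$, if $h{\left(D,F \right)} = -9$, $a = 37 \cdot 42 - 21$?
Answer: $- \frac{621263534543}{29091012} \approx -21356.0$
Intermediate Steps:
$a = 1533$ ($a = 1554 - 21 = 1533$)
$\left(-18360 + \frac{-4265 + \left(\frac{a}{4834} + \frac{h{\left(-61,-21 \right)}}{459}\right)}{-9726 + 9608}\right) - 3032 = \left(-18360 + \frac{-4265 + \left(\frac{1533}{4834} - \frac{9}{459}\right)}{-9726 + 9608}\right) - 3032 = \left(-18360 + \frac{-4265 + \left(1533 \cdot \frac{1}{4834} - \frac{1}{51}\right)}{-118}\right) - 3032 = \left(-18360 + \left(-4265 + \left(\frac{1533}{4834} - \frac{1}{51}\right)\right) \left(- \frac{1}{118}\right)\right) - 3032 = \left(-18360 + \left(-4265 + \frac{73349}{246534}\right) \left(- \frac{1}{118}\right)\right) - 3032 = \left(-18360 - - \frac{1051394161}{29091012}\right) - 3032 = \left(-18360 + \frac{1051394161}{29091012}\right) - 3032 = - \frac{533059586159}{29091012} - 3032 = - \frac{621263534543}{29091012}$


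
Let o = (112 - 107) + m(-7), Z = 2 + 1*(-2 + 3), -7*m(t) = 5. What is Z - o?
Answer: -9/7 ≈ -1.2857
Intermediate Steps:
m(t) = -5/7 (m(t) = -⅐*5 = -5/7)
Z = 3 (Z = 2 + 1*1 = 2 + 1 = 3)
o = 30/7 (o = (112 - 107) - 5/7 = 5 - 5/7 = 30/7 ≈ 4.2857)
Z - o = 3 - 1*30/7 = 3 - 30/7 = -9/7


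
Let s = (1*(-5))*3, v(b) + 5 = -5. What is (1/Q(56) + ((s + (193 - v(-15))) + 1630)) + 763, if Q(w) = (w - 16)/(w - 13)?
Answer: 103283/40 ≈ 2582.1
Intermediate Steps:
v(b) = -10 (v(b) = -5 - 5 = -10)
Q(w) = (-16 + w)/(-13 + w)
s = -15 (s = -5*3 = -15)
(1/Q(56) + ((s + (193 - v(-15))) + 1630)) + 763 = (1/((-16 + 56)/(-13 + 56)) + ((-15 + (193 - 1*(-10))) + 1630)) + 763 = (1/(40/43) + ((-15 + (193 + 10)) + 1630)) + 763 = (1/((1/43)*40) + ((-15 + 203) + 1630)) + 763 = (1/(40/43) + (188 + 1630)) + 763 = (43/40 + 1818) + 763 = 72763/40 + 763 = 103283/40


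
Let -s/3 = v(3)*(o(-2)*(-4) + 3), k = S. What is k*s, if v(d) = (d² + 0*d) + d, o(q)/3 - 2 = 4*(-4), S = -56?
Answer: 344736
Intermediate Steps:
o(q) = -42 (o(q) = 6 + 3*(4*(-4)) = 6 + 3*(-16) = 6 - 48 = -42)
k = -56
v(d) = d + d² (v(d) = (d² + 0) + d = d² + d = d + d²)
s = -6156 (s = -3*3*(1 + 3)*(-42*(-4) + 3) = -3*3*4*(168 + 3) = -36*171 = -3*2052 = -6156)
k*s = -56*(-6156) = 344736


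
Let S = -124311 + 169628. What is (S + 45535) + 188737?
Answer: 279589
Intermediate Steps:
S = 45317
(S + 45535) + 188737 = (45317 + 45535) + 188737 = 90852 + 188737 = 279589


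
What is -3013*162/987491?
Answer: -488106/987491 ≈ -0.49429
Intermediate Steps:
-3013*162/987491 = -488106*1/987491 = -488106/987491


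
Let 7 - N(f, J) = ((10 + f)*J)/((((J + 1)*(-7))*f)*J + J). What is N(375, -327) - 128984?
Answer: -110372197112/855751 ≈ -1.2898e+5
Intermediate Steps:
N(f, J) = 7 - J*(10 + f)/(J + J*f*(-7 - 7*J)) (N(f, J) = 7 - (10 + f)*J/((((J + 1)*(-7))*f)*J + J) = 7 - J*(10 + f)/((((1 + J)*(-7))*f)*J + J) = 7 - J*(10 + f)/(((-7 - 7*J)*f)*J + J) = 7 - J*(10 + f)/((f*(-7 - 7*J))*J + J) = 7 - J*(10 + f)/(J*f*(-7 - 7*J) + J) = 7 - J*(10 + f)/(J + J*f*(-7 - 7*J)))
N(375, -327) - 128984 = (3 + 50*375 + 49*(-327)*375)/(-1 + 7*375 + 7*(-327)*375) - 128984 = (3 + 18750 - 6008625)/(-1 + 2625 - 858375) - 128984 = -5989872/(-855751) - 128984 = -1/855751*(-5989872) - 128984 = 5989872/855751 - 128984 = -110372197112/855751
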